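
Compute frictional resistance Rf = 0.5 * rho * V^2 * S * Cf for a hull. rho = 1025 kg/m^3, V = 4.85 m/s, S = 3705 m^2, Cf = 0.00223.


Formula: Rf = 0.5 * rho * V^2 * S * Cf
Step 1 — V^2 = 4.85^2 = 23.5225
Step 2 — 0.5 * rho * V^2 = 0.5 * 1025 * 23.5225 = 12055.28125
Step 3 — Rf = 12055.28125 * 3705 * 0.00223 ≈ 99603 N (5 s.f.)

99603 N


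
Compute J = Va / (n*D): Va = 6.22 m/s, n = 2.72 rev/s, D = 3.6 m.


Formula: J = Va / (n * D)
Step 1 — n * D = 2.72 * 3.6 = 9.792
Step 2 — J = 6.22 / 9.792 ≈ 0.63521 (5 s.f.)

0.63521


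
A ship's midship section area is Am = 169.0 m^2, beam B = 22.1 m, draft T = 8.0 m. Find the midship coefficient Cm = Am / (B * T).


Formula: Cm = Am / (B * T)
Step 1 — B * T = 22.1 * 8.0 = 176.8 m^2
Step 2 — Cm = 169.0 / 176.8 ≈ 0.95588 (5 s.f.)

0.95588


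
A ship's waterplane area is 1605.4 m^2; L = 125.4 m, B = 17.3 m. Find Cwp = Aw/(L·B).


Formula: Cwp = Aw / (L * B)
Step 1 — L * B = 125.4 * 17.3 = 2169.42 m^2
Step 2 — Cwp = 1605.4 / 2169.42 ≈ 0.74001 (5 s.f.)

0.74001


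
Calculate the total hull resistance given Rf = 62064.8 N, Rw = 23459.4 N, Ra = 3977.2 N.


Formula: Rt = Rf + Rw + Ra
Substituting: Rt = 62064.8 + 23459.4 + 3977.2
Result: Rt = 89501.4 N

89501.4 N


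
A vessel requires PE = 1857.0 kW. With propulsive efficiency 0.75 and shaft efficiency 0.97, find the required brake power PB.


Formula: PB = PE / (eta_D * eta_S)
Step 1 — combined efficiency = eta_D * eta_S = 0.75 * 0.97 = 0.7275
Step 2 — PB = 1857.0 / 0.7275 ≈ 2552.6 kW (5 s.f.)

2552.6 kW


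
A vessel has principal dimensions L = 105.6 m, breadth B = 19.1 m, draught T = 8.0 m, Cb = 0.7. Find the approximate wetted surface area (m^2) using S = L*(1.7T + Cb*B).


Formula: S = 1.7*L*T + V/T with V = Cb*L*B*T, i.e. S = L * (1.7*T + Cb*B)
Step 1 — 1.7*T = 1.7 * 8.0 = 13.6 m
Step 2 — Cb*B = 0.7 * 19.1 = 13.37 m
Step 3 — 1.7*T + Cb*B = 13.6 + 13.37 = 26.97 m
Step 4 — S = 105.6 * 26.97 ≈ 2848.0 m^2 (5 s.f.)

2848.0 m^2


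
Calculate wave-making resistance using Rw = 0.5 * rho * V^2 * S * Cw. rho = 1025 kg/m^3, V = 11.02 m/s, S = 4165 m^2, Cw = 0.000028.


Formula: Rw = 0.5 * rho * V^2 * S * Cw
Step 1 — V^2 = 11.02^2 = 121.4404
Step 2 — 0.5 * rho * V^2 = 0.5 * 1025 * 121.4404 = 62238.205
Step 3 — Rw = 62238.205 * 4165 * 0.000028 ≈ 7258.2 N (5 s.f.)

7258.2 N


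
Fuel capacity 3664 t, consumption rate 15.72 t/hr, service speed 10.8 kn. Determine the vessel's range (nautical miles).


Formula: endurance = fuel / rate; range = endurance * speed
Step 1 — endurance = 3664 / 15.72 = 233.0789 hours
Step 2 — range = 233.0789 * 10.8 ≈ 2517.3 nautical miles (5 s.f.)

2517.3 NM


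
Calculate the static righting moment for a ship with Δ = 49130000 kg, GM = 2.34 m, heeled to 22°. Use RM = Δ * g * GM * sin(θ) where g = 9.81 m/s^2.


Formula: GZ = GM * sin(theta); RM = disp * g * GZ
Step 1 — GZ = 2.34 * sin(22°) = 2.34 * 0.374607 = 0.87658 m
Step 2 — RM = 49130000 * 9.81 * 0.87658 ≈ 422480000 N·m (5 s.f.)

422480000 N·m


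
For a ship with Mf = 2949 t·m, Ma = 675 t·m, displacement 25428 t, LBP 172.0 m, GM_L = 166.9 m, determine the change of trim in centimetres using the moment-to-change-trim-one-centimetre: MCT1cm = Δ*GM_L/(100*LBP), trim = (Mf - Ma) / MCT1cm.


Formula: net trimming moment = Mf - Ma; MCT1cm = Δ*GM_L/(100*LBP); trim = net moment / MCT1cm
Step 1 — net trimming moment = 2949 - 675 = 2274 t·m
Step 2 — MCT1cm = 25428 * 166.9 / (100 * 172.0) = 246.7403 t·m/cm
Step 3 — trim = 2274 / 246.7403 ≈ 9.2162 cm (5 s.f.)

9.2162 cm


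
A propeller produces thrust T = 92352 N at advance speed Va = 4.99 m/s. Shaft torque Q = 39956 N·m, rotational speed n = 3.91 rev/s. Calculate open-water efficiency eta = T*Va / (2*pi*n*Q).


Formula: eta = T * Va / (2 * pi * n * Q)
Step 1 — numerator = T * Va = 92352 * 4.99 = 460836.48
Step 2 — 2 * pi * n = 2 * pi * 3.91 = 24.567255
Step 3 — denominator = 24.567255 * 39956 = 981609.24
Step 4 — eta = 460836.48 / 981609.24 ≈ 0.46947 (5 s.f.)

0.46947


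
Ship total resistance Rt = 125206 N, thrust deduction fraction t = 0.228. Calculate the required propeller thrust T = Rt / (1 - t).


Formula: T = Rt / (1 - t)
Step 1 — (1 - t) = 1 - 0.228 = 0.772
Step 2 — T = 125206 / 0.772 ≈ 162180 N (5 s.f.)

162180 N


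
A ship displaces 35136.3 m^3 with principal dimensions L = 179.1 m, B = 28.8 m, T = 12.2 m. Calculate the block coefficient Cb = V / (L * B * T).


Formula: Cb = V / (L * B * T)
Step 1 — L * B * T = 179.1 * 28.8 * 12.2 = 62928.576 m^3
Step 2 — Cb = 35136.3 / 62928.576 ≈ 0.55835 (5 s.f.)

0.55835


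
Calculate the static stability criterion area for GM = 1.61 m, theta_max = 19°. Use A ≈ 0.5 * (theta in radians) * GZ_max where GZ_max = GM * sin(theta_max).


Formula: GZ_max = GM * sin(theta); Area = 0.5 * theta_rad * GZ_max
Step 1 — GZ_max = 1.61 * sin(19°) = 1.61 * 0.325568 = 0.524164 m
Step 2 — theta_rad = 19 * pi/180 = 0.331613 rad
Step 3 — Area = 0.5 * 0.331613 * 0.524164 ≈ 0.086910 m·rad (5 s.f.)

0.086910 m·rad


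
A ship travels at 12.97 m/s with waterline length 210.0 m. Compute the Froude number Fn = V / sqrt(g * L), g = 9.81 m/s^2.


Formula: Fn = V / sqrt(g * L)
Step 1 — g * L = 9.81 * 210.0 = 2060.1
Step 2 — sqrt(g * L) = sqrt(2060.1) = 45.388324
Step 3 — Fn = 12.97 / 45.388324 ≈ 0.28576 (5 s.f.)

0.28576


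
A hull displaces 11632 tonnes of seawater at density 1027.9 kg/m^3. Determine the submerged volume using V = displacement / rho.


Formula: V = mass / rho
Step 1 — convert tonnes to kg: 11632 t * 1000 = 11632000 kg
Step 2 — V = 11632000 / 1027.9 ≈ 11316 m^3 (5 s.f.)

11316 m^3


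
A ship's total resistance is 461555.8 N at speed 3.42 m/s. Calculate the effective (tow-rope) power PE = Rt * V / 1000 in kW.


Formula: PE = Rt * V / 1000 (kW)
Step 1 — PE (W) = 461555.8 * 3.42 = 1578520.836 W
Step 2 — PE (kW) = 1578520.836 / 1000 ≈ 1578.5 kW (5 s.f.)

1578.5 kW


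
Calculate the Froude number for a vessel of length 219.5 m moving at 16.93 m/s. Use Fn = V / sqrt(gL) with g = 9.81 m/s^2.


Formula: Fn = V / sqrt(g * L)
Step 1 — g * L = 9.81 * 219.5 = 2153.295
Step 2 — sqrt(g * L) = sqrt(2153.295) = 46.40361
Step 3 — Fn = 16.93 / 46.40361 ≈ 0.36484 (5 s.f.)

0.36484


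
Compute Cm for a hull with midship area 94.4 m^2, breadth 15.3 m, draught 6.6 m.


Formula: Cm = Am / (B * T)
Step 1 — B * T = 15.3 * 6.6 = 100.98 m^2
Step 2 — Cm = 94.4 / 100.98 ≈ 0.93484 (5 s.f.)

0.93484


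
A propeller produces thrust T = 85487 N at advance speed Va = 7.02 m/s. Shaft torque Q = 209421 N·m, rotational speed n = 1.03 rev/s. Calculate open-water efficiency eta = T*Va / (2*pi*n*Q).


Formula: eta = T * Va / (2 * pi * n * Q)
Step 1 — numerator = T * Va = 85487 * 7.02 = 600118.74
Step 2 — 2 * pi * n = 2 * pi * 1.03 = 6.471681
Step 3 — denominator = 6.471681 * 209421 = 1355305.91
Step 4 — eta = 600118.74 / 1355305.91 ≈ 0.44279 (5 s.f.)

0.44279


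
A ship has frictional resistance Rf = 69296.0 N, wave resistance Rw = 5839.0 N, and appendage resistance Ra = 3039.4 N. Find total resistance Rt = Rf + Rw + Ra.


Formula: Rt = Rf + Rw + Ra
Substituting: Rt = 69296.0 + 5839.0 + 3039.4
Result: Rt = 78174.4 N

78174.4 N


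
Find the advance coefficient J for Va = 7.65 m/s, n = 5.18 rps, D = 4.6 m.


Formula: J = Va / (n * D)
Step 1 — n * D = 5.18 * 4.6 = 23.828
Step 2 — J = 7.65 / 23.828 ≈ 0.32105 (5 s.f.)

0.32105


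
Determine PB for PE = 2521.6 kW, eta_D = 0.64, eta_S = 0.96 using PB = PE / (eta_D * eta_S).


Formula: PB = PE / (eta_D * eta_S)
Step 1 — combined efficiency = eta_D * eta_S = 0.64 * 0.96 = 0.6144
Step 2 — PB = 2521.6 / 0.6144 ≈ 4104.2 kW (5 s.f.)

4104.2 kW


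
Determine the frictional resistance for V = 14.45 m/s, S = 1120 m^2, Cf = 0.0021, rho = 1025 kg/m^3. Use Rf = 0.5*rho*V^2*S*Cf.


Formula: Rf = 0.5 * rho * V^2 * S * Cf
Step 1 — V^2 = 14.45^2 = 208.8025
Step 2 — 0.5 * rho * V^2 = 0.5 * 1025 * 208.8025 = 107011.28125
Step 3 — Rf = 107011.28125 * 1120 * 0.0021 ≈ 251690 N (5 s.f.)

251690 N


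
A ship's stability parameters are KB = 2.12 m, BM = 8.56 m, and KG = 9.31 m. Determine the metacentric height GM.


Formula: GM = KB + BM - KG
Step 1 — KM = KB + BM = 2.12 + 8.56 = 10.68 m
Step 2 — GM = KM - KG = 10.68 - 9.31 = 1.37 m

1.37 m


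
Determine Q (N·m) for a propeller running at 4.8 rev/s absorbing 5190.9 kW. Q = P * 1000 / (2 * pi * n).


Formula: Q = P_W / (2 * pi * n)
Step 1 — P_W = 5190.9 kW * 1000 = 5190900.0 W
Step 2 — 2 * pi * n = 2 * pi * 4.8 = 30.159289
Step 3 — Q = 5190900.0 / 30.159289 ≈ 172120 N·m (5 s.f.)

172120 N·m


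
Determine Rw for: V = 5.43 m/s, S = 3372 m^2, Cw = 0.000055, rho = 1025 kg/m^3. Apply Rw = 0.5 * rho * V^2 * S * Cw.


Formula: Rw = 0.5 * rho * V^2 * S * Cw
Step 1 — V^2 = 5.43^2 = 29.4849
Step 2 — 0.5 * rho * V^2 = 0.5 * 1025 * 29.4849 = 15111.01125
Step 3 — Rw = 15111.01125 * 3372 * 0.000055 ≈ 2802.5 N (5 s.f.)

2802.5 N


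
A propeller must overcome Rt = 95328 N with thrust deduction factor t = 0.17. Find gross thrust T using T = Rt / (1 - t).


Formula: T = Rt / (1 - t)
Step 1 — (1 - t) = 1 - 0.17 = 0.83
Step 2 — T = 95328 / 0.83 ≈ 114850 N (5 s.f.)

114850 N


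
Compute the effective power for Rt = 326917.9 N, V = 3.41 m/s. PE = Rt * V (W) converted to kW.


Formula: PE = Rt * V / 1000 (kW)
Step 1 — PE (W) = 326917.9 * 3.41 = 1114790.039 W
Step 2 — PE (kW) = 1114790.039 / 1000 ≈ 1114.8 kW (5 s.f.)

1114.8 kW


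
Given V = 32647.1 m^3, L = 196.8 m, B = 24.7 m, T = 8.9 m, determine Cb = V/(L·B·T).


Formula: Cb = V / (L * B * T)
Step 1 — L * B * T = 196.8 * 24.7 * 8.9 = 43262.544 m^3
Step 2 — Cb = 32647.1 / 43262.544 ≈ 0.75463 (5 s.f.)

0.75463


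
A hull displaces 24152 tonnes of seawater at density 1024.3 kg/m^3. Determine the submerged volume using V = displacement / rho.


Formula: V = mass / rho
Step 1 — convert tonnes to kg: 24152 t * 1000 = 24152000 kg
Step 2 — V = 24152000 / 1024.3 ≈ 23579 m^3 (5 s.f.)

23579 m^3


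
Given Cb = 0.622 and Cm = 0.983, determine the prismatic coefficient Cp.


Formula: Cp = Cb / Cm
Substituting: Cp = 0.622 / 0.983
Result: Cp ≈ 0.63276 (5 s.f.)

0.63276


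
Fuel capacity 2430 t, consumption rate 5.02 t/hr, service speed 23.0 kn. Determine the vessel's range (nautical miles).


Formula: endurance = fuel / rate; range = endurance * speed
Step 1 — endurance = 2430 / 5.02 = 484.0637 hours
Step 2 — range = 484.0637 * 23.0 ≈ 11133 nautical miles (5 s.f.)

11133 NM


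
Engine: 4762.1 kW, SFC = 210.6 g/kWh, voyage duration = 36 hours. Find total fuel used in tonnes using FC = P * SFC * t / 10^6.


Formula: FC (tonnes) = P * SFC * t / 1,000,000
Step 1 — P * SFC * t = 4762.1 * 210.6 * 36 = 36104337.36 g
Step 2 — FC (tonnes) = 36104337.36 / 1,000,000 ≈ 36.104 tonnes (5 s.f.)

36.104 tonnes


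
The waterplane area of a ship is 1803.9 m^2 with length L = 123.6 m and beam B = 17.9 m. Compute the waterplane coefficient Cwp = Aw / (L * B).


Formula: Cwp = Aw / (L * B)
Step 1 — L * B = 123.6 * 17.9 = 2212.44 m^2
Step 2 — Cwp = 1803.9 / 2212.44 ≈ 0.81534 (5 s.f.)

0.81534


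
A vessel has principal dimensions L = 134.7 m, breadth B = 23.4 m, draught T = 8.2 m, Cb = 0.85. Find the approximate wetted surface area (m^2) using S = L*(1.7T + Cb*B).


Formula: S = 1.7*L*T + V/T with V = Cb*L*B*T, i.e. S = L * (1.7*T + Cb*B)
Step 1 — 1.7*T = 1.7 * 8.2 = 13.94 m
Step 2 — Cb*B = 0.85 * 23.4 = 19.89 m
Step 3 — 1.7*T + Cb*B = 13.94 + 19.89 = 33.83 m
Step 4 — S = 134.7 * 33.83 ≈ 4556.9 m^2 (5 s.f.)

4556.9 m^2


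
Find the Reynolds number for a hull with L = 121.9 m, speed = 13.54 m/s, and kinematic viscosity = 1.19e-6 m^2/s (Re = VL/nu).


Formula: Re = V * L / nu
Step 1 — V * L = 13.54 * 121.9 = 1650.526 m^2/s
Step 2 — Re = 1650.526 / 1.19e-6 = 1.39e+09

1.39e+09


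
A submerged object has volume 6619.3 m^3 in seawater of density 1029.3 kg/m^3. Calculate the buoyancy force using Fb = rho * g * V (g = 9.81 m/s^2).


Formula: Fb = rho * g * V
Substituting: Fb = 1029.3 * 9.81 * 6619.3
Intermediate: 1029.3 * 9.81 = 10097.433
Result: Fb = 10097.433 * 6619.3 ≈ 66838000 N (5 s.f.)

66838000 N


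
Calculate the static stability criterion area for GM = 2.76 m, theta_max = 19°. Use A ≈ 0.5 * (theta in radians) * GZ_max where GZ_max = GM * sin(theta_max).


Formula: GZ_max = GM * sin(theta); Area = 0.5 * theta_rad * GZ_max
Step 1 — GZ_max = 2.76 * sin(19°) = 2.76 * 0.325568 = 0.898568 m
Step 2 — theta_rad = 19 * pi/180 = 0.331613 rad
Step 3 — Area = 0.5 * 0.331613 * 0.898568 ≈ 0.14899 m·rad (5 s.f.)

0.14899 m·rad


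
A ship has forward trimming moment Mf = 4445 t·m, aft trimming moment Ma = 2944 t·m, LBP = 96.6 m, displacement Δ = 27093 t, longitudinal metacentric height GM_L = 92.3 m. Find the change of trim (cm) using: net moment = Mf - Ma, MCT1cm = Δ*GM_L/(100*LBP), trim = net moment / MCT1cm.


Formula: net trimming moment = Mf - Ma; MCT1cm = Δ*GM_L/(100*LBP); trim = net moment / MCT1cm
Step 1 — net trimming moment = 4445 - 2944 = 1501 t·m
Step 2 — MCT1cm = 27093 * 92.3 / (100 * 96.6) = 258.87 t·m/cm
Step 3 — trim = 1501 / 258.87 ≈ 5.7983 cm (5 s.f.)

5.7983 cm


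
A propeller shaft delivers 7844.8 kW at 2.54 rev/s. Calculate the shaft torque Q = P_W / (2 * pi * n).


Formula: Q = P_W / (2 * pi * n)
Step 1 — P_W = 7844.8 kW * 1000 = 7844800.0 W
Step 2 — 2 * pi * n = 2 * pi * 2.54 = 15.959291
Step 3 — Q = 7844800.0 / 15.959291 ≈ 491550 N·m (5 s.f.)

491550 N·m


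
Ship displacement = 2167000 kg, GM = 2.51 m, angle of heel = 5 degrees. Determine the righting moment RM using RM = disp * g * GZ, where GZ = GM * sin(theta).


Formula: GZ = GM * sin(theta); RM = disp * g * GZ
Step 1 — GZ = 2.51 * sin(5°) = 2.51 * 0.087156 = 0.218762 m
Step 2 — RM = 2167000 * 9.81 * 0.218762 ≈ 4650500 N·m (5 s.f.)

4650500 N·m


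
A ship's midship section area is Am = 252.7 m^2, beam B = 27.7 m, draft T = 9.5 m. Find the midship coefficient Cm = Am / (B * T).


Formula: Cm = Am / (B * T)
Step 1 — B * T = 27.7 * 9.5 = 263.15 m^2
Step 2 — Cm = 252.7 / 263.15 ≈ 0.96029 (5 s.f.)

0.96029


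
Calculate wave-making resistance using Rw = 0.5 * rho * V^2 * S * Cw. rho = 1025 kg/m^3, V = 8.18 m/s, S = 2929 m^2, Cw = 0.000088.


Formula: Rw = 0.5 * rho * V^2 * S * Cw
Step 1 — V^2 = 8.18^2 = 66.9124
Step 2 — 0.5 * rho * V^2 = 0.5 * 1025 * 66.9124 = 34292.605
Step 3 — Rw = 34292.605 * 2929 * 0.000088 ≈ 8839.0 N (5 s.f.)

8839.0 N


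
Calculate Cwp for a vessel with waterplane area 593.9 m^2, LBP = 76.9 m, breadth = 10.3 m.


Formula: Cwp = Aw / (L * B)
Step 1 — L * B = 76.9 * 10.3 = 792.07 m^2
Step 2 — Cwp = 593.9 / 792.07 ≈ 0.74981 (5 s.f.)

0.74981


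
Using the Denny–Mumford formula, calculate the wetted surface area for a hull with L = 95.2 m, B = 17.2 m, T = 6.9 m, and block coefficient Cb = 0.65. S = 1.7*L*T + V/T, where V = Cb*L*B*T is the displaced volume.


Formula: S = 1.7*L*T + V/T with V = Cb*L*B*T, i.e. S = L * (1.7*T + Cb*B)
Step 1 — 1.7*T = 1.7 * 6.9 = 11.73 m
Step 2 — Cb*B = 0.65 * 17.2 = 11.18 m
Step 3 — 1.7*T + Cb*B = 11.73 + 11.18 = 22.91 m
Step 4 — S = 95.2 * 22.91 ≈ 2181.0 m^2 (5 s.f.)

2181.0 m^2


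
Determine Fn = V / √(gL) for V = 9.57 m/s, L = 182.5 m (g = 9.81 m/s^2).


Formula: Fn = V / sqrt(g * L)
Step 1 — g * L = 9.81 * 182.5 = 1790.325
Step 2 — sqrt(g * L) = sqrt(1790.325) = 42.312232
Step 3 — Fn = 9.57 / 42.312232 ≈ 0.22618 (5 s.f.)

0.22618


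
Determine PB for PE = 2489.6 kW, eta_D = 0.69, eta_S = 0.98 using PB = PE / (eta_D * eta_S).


Formula: PB = PE / (eta_D * eta_S)
Step 1 — combined efficiency = eta_D * eta_S = 0.69 * 0.98 = 0.6762
Step 2 — PB = 2489.6 / 0.6762 ≈ 3681.8 kW (5 s.f.)

3681.8 kW


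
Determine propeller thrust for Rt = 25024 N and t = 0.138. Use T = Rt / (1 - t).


Formula: T = Rt / (1 - t)
Step 1 — (1 - t) = 1 - 0.138 = 0.862
Step 2 — T = 25024 / 0.862 ≈ 29030 N (5 s.f.)

29030 N


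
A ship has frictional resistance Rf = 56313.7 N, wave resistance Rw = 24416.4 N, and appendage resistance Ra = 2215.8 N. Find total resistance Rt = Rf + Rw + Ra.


Formula: Rt = Rf + Rw + Ra
Substituting: Rt = 56313.7 + 24416.4 + 2215.8
Result: Rt = 82945.9 N

82945.9 N


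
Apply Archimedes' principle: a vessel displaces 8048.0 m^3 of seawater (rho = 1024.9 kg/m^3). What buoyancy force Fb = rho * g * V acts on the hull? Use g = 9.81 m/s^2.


Formula: Fb = rho * g * V
Substituting: Fb = 1024.9 * 9.81 * 8048.0
Intermediate: 1024.9 * 9.81 = 10054.269
Result: Fb = 10054.269 * 8048.0 ≈ 80917000 N (5 s.f.)

80917000 N


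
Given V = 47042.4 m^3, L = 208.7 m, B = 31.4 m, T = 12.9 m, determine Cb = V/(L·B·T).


Formula: Cb = V / (L * B * T)
Step 1 — L * B * T = 208.7 * 31.4 * 12.9 = 84536.022 m^3
Step 2 — Cb = 47042.4 / 84536.022 ≈ 0.55648 (5 s.f.)

0.55648


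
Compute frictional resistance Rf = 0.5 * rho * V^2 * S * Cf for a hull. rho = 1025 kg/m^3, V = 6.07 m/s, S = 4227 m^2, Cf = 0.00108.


Formula: Rf = 0.5 * rho * V^2 * S * Cf
Step 1 — V^2 = 6.07^2 = 36.8449
Step 2 — 0.5 * rho * V^2 = 0.5 * 1025 * 36.8449 = 18883.01125
Step 3 — Rf = 18883.01125 * 4227 * 0.00108 ≈ 86204 N (5 s.f.)

86204 N


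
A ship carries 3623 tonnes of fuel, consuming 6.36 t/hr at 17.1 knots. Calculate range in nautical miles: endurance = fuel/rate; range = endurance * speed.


Formula: endurance = fuel / rate; range = endurance * speed
Step 1 — endurance = 3623 / 6.36 = 569.6541 hours
Step 2 — range = 569.6541 * 17.1 ≈ 9741.1 nautical miles (5 s.f.)

9741.1 NM


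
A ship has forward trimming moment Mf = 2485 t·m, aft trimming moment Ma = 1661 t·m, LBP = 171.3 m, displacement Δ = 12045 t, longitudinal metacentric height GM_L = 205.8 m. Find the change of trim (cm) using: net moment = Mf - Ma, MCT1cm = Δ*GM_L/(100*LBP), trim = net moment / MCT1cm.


Formula: net trimming moment = Mf - Ma; MCT1cm = Δ*GM_L/(100*LBP); trim = net moment / MCT1cm
Step 1 — net trimming moment = 2485 - 1661 = 824 t·m
Step 2 — MCT1cm = 12045 * 205.8 / (100 * 171.3) = 144.7088 t·m/cm
Step 3 — trim = 824 / 144.7088 ≈ 5.6942 cm (5 s.f.)

5.6942 cm


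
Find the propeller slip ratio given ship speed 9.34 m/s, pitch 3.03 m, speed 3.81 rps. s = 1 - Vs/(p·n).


Formula: s = 1 - Vs / (p * n)
Step 1 — p * n = 3.03 * 3.81 = 11.5443
Step 2 — Vs / (p*n) = 9.34 / 11.5443 = 0.809057 (6 d.p.)
Step 3 — s = 1 - 0.809057 = 0.190943

0.190943


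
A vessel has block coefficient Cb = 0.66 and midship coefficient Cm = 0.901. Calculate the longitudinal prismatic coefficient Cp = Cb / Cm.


Formula: Cp = Cb / Cm
Substituting: Cp = 0.66 / 0.901
Result: Cp ≈ 0.73252 (5 s.f.)

0.73252


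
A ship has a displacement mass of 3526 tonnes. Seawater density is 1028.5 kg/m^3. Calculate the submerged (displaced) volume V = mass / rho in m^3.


Formula: V = mass / rho
Step 1 — convert tonnes to kg: 3526 t * 1000 = 3526000 kg
Step 2 — V = 3526000 / 1028.5 ≈ 3428.3 m^3 (5 s.f.)

3428.3 m^3


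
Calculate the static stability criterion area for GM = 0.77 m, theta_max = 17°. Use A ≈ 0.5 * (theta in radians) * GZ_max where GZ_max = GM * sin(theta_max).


Formula: GZ_max = GM * sin(theta); Area = 0.5 * theta_rad * GZ_max
Step 1 — GZ_max = 0.77 * sin(17°) = 0.77 * 0.292372 = 0.225126 m
Step 2 — theta_rad = 17 * pi/180 = 0.296706 rad
Step 3 — Area = 0.5 * 0.296706 * 0.225126 ≈ 0.033398 m·rad (5 s.f.)

0.033398 m·rad


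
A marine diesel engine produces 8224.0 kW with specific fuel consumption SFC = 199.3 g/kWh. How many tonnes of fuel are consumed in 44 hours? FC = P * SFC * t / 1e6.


Formula: FC (tonnes) = P * SFC * t / 1,000,000
Step 1 — P * SFC * t = 8224.0 * 199.3 * 44 = 72117900.8 g
Step 2 — FC (tonnes) = 72117900.8 / 1,000,000 ≈ 72.118 tonnes (5 s.f.)

72.118 tonnes


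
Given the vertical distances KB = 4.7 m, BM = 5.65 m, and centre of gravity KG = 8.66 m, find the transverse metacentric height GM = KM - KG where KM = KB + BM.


Formula: GM = KB + BM - KG
Step 1 — KM = KB + BM = 4.7 + 5.65 = 10.35 m
Step 2 — GM = KM - KG = 10.35 - 8.66 = 1.69 m

1.69 m


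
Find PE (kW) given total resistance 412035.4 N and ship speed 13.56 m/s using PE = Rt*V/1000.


Formula: PE = Rt * V / 1000 (kW)
Step 1 — PE (W) = 412035.4 * 13.56 = 5587200.024 W
Step 2 — PE (kW) = 5587200.024 / 1000 ≈ 5587.2 kW (5 s.f.)

5587.2 kW


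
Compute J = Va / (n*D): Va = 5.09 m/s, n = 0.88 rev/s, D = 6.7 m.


Formula: J = Va / (n * D)
Step 1 — n * D = 0.88 * 6.7 = 5.896
Step 2 — J = 5.09 / 5.896 ≈ 0.86330 (5 s.f.)

0.86330


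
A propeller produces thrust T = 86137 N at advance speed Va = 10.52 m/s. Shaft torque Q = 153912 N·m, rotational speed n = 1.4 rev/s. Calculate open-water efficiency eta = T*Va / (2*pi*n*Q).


Formula: eta = T * Va / (2 * pi * n * Q)
Step 1 — numerator = T * Va = 86137 * 10.52 = 906161.24
Step 2 — 2 * pi * n = 2 * pi * 1.4 = 8.796459
Step 3 — denominator = 8.796459 * 153912 = 1353880.6
Step 4 — eta = 906161.24 / 1353880.6 ≈ 0.66931 (5 s.f.)

0.66931


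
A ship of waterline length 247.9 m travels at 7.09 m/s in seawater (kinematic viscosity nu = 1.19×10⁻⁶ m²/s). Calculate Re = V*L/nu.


Formula: Re = V * L / nu
Step 1 — V * L = 7.09 * 247.9 = 1757.611 m^2/s
Step 2 — Re = 1757.611 / 1.19e-6 = 1.48e+09

1.48e+09


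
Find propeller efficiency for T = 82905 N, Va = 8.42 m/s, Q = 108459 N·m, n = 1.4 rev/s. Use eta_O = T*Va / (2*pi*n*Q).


Formula: eta = T * Va / (2 * pi * n * Q)
Step 1 — numerator = T * Va = 82905 * 8.42 = 698060.1
Step 2 — 2 * pi * n = 2 * pi * 1.4 = 8.796459
Step 3 — denominator = 8.796459 * 108459 = 954055.15
Step 4 — eta = 698060.1 / 954055.15 ≈ 0.73168 (5 s.f.)

0.73168


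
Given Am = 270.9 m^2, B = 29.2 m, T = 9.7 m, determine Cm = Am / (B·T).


Formula: Cm = Am / (B * T)
Step 1 — B * T = 29.2 * 9.7 = 283.24 m^2
Step 2 — Cm = 270.9 / 283.24 ≈ 0.95643 (5 s.f.)

0.95643


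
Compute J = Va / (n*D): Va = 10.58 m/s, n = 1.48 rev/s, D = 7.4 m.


Formula: J = Va / (n * D)
Step 1 — n * D = 1.48 * 7.4 = 10.952
Step 2 — J = 10.58 / 10.952 ≈ 0.96603 (5 s.f.)

0.96603


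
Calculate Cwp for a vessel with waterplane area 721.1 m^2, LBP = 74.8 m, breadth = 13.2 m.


Formula: Cwp = Aw / (L * B)
Step 1 — L * B = 74.8 * 13.2 = 987.36 m^2
Step 2 — Cwp = 721.1 / 987.36 ≈ 0.73033 (5 s.f.)

0.73033


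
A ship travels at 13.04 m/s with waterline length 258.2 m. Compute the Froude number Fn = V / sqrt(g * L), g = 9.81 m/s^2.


Formula: Fn = V / sqrt(g * L)
Step 1 — g * L = 9.81 * 258.2 = 2532.942
Step 2 — sqrt(g * L) = sqrt(2532.942) = 50.328342
Step 3 — Fn = 13.04 / 50.328342 ≈ 0.25910 (5 s.f.)

0.25910


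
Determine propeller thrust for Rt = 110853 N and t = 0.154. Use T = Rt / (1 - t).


Formula: T = Rt / (1 - t)
Step 1 — (1 - t) = 1 - 0.154 = 0.846
Step 2 — T = 110853 / 0.846 ≈ 131030 N (5 s.f.)

131030 N


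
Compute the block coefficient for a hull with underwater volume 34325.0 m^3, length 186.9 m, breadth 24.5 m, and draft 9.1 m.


Formula: Cb = V / (L * B * T)
Step 1 — L * B * T = 186.9 * 24.5 * 9.1 = 41669.355 m^3
Step 2 — Cb = 34325.0 / 41669.355 ≈ 0.82375 (5 s.f.)

0.82375


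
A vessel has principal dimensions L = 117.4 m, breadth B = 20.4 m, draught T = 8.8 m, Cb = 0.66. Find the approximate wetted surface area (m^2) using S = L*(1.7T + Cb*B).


Formula: S = 1.7*L*T + V/T with V = Cb*L*B*T, i.e. S = L * (1.7*T + Cb*B)
Step 1 — 1.7*T = 1.7 * 8.8 = 14.96 m
Step 2 — Cb*B = 0.66 * 20.4 = 13.464 m
Step 3 — 1.7*T + Cb*B = 14.96 + 13.464 = 28.424 m
Step 4 — S = 117.4 * 28.424 ≈ 3337.0 m^2 (5 s.f.)

3337.0 m^2


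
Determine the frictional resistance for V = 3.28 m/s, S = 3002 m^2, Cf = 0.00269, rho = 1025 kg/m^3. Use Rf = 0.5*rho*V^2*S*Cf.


Formula: Rf = 0.5 * rho * V^2 * S * Cf
Step 1 — V^2 = 3.28^2 = 10.7584
Step 2 — 0.5 * rho * V^2 = 0.5 * 1025 * 10.7584 = 5513.68
Step 3 — Rf = 5513.68 * 3002 * 0.00269 ≈ 44525 N (5 s.f.)

44525 N


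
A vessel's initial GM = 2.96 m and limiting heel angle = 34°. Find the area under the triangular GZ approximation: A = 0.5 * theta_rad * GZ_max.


Formula: GZ_max = GM * sin(theta); Area = 0.5 * theta_rad * GZ_max
Step 1 — GZ_max = 2.96 * sin(34°) = 2.96 * 0.559193 = 1.655211 m
Step 2 — theta_rad = 34 * pi/180 = 0.593412 rad
Step 3 — Area = 0.5 * 0.593412 * 1.655211 ≈ 0.49111 m·rad (5 s.f.)

0.49111 m·rad


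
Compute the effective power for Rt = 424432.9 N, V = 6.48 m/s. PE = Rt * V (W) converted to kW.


Formula: PE = Rt * V / 1000 (kW)
Step 1 — PE (W) = 424432.9 * 6.48 = 2750325.192 W
Step 2 — PE (kW) = 2750325.192 / 1000 ≈ 2750.3 kW (5 s.f.)

2750.3 kW


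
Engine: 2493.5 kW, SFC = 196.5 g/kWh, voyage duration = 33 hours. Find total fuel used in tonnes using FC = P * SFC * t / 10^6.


Formula: FC (tonnes) = P * SFC * t / 1,000,000
Step 1 — P * SFC * t = 2493.5 * 196.5 * 33 = 16169100.75 g
Step 2 — FC (tonnes) = 16169100.75 / 1,000,000 ≈ 16.169 tonnes (5 s.f.)

16.169 tonnes


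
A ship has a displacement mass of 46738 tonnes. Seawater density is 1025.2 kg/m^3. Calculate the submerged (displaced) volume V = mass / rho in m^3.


Formula: V = mass / rho
Step 1 — convert tonnes to kg: 46738 t * 1000 = 46738000 kg
Step 2 — V = 46738000 / 1025.2 ≈ 45589 m^3 (5 s.f.)

45589 m^3


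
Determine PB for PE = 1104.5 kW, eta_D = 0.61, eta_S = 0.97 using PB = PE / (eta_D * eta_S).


Formula: PB = PE / (eta_D * eta_S)
Step 1 — combined efficiency = eta_D * eta_S = 0.61 * 0.97 = 0.5917
Step 2 — PB = 1104.5 / 0.5917 ≈ 1866.7 kW (5 s.f.)

1866.7 kW


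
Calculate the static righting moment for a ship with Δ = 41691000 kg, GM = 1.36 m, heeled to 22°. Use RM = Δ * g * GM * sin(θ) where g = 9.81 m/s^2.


Formula: GZ = GM * sin(theta); RM = disp * g * GZ
Step 1 — GZ = 1.36 * sin(22°) = 1.36 * 0.374607 = 0.509466 m
Step 2 — RM = 41691000 * 9.81 * 0.509466 ≈ 208370000 N·m (5 s.f.)

208370000 N·m


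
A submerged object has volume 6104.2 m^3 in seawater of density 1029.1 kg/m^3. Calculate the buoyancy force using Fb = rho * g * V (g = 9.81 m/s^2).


Formula: Fb = rho * g * V
Substituting: Fb = 1029.1 * 9.81 * 6104.2
Intermediate: 1029.1 * 9.81 = 10095.471
Result: Fb = 10095.471 * 6104.2 ≈ 61625000 N (5 s.f.)

61625000 N


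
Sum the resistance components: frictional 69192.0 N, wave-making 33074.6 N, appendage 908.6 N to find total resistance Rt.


Formula: Rt = Rf + Rw + Ra
Substituting: Rt = 69192.0 + 33074.6 + 908.6
Result: Rt = 103175.2 N

103175.2 N


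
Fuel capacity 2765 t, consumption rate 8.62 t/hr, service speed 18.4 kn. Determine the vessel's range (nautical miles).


Formula: endurance = fuel / rate; range = endurance * speed
Step 1 — endurance = 2765 / 8.62 = 320.7657 hours
Step 2 — range = 320.7657 * 18.4 ≈ 5902.1 nautical miles (5 s.f.)

5902.1 NM


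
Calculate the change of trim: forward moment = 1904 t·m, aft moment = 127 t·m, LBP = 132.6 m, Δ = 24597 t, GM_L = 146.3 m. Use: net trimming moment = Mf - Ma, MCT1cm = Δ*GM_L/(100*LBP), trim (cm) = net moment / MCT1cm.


Formula: net trimming moment = Mf - Ma; MCT1cm = Δ*GM_L/(100*LBP); trim = net moment / MCT1cm
Step 1 — net trimming moment = 1904 - 127 = 1777 t·m
Step 2 — MCT1cm = 24597 * 146.3 / (100 * 132.6) = 271.3832 t·m/cm
Step 3 — trim = 1777 / 271.3832 ≈ 6.5479 cm (5 s.f.)

6.5479 cm


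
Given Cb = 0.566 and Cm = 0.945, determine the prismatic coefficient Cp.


Formula: Cp = Cb / Cm
Substituting: Cp = 0.566 / 0.945
Result: Cp ≈ 0.59894 (5 s.f.)

0.59894


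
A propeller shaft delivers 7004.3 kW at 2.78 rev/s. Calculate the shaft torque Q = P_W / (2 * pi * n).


Formula: Q = P_W / (2 * pi * n)
Step 1 — P_W = 7004.3 kW * 1000 = 7004300.0 W
Step 2 — 2 * pi * n = 2 * pi * 2.78 = 17.467255
Step 3 — Q = 7004300.0 / 17.467255 ≈ 401000 N·m (5 s.f.)

401000 N·m


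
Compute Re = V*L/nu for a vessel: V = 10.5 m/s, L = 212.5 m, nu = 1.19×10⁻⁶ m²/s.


Formula: Re = V * L / nu
Step 1 — V * L = 10.5 * 212.5 = 2231.25 m^2/s
Step 2 — Re = 2231.25 / 1.19e-6 = 1.88e+09

1.88e+09


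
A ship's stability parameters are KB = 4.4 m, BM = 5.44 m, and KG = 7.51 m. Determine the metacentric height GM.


Formula: GM = KB + BM - KG
Step 1 — KM = KB + BM = 4.4 + 5.44 = 9.84 m
Step 2 — GM = KM - KG = 9.84 - 7.51 = 2.33 m

2.33 m


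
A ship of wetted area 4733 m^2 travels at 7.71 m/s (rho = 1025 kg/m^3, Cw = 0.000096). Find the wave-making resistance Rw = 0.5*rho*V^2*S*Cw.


Formula: Rw = 0.5 * rho * V^2 * S * Cw
Step 1 — V^2 = 7.71^2 = 59.4441
Step 2 — 0.5 * rho * V^2 = 0.5 * 1025 * 59.4441 = 30465.10125
Step 3 — Rw = 30465.10125 * 4733 * 0.000096 ≈ 13842 N (5 s.f.)

13842 N


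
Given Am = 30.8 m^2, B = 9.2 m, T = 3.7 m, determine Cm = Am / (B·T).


Formula: Cm = Am / (B * T)
Step 1 — B * T = 9.2 * 3.7 = 34.04 m^2
Step 2 — Cm = 30.8 / 34.04 ≈ 0.90482 (5 s.f.)

0.90482


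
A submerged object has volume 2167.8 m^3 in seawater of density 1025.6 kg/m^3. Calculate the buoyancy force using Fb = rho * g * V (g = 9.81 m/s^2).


Formula: Fb = rho * g * V
Substituting: Fb = 1025.6 * 9.81 * 2167.8
Intermediate: 1025.6 * 9.81 = 10061.136
Result: Fb = 10061.136 * 2167.8 ≈ 21811000 N (5 s.f.)

21811000 N


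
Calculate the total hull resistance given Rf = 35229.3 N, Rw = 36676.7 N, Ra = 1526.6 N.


Formula: Rt = Rf + Rw + Ra
Substituting: Rt = 35229.3 + 36676.7 + 1526.6
Result: Rt = 73432.6 N

73432.6 N


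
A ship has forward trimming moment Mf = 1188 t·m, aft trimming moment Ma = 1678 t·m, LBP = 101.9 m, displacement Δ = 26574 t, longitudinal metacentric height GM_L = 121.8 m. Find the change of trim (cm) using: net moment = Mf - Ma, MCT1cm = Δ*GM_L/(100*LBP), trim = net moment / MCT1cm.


Formula: net trimming moment = Mf - Ma; MCT1cm = Δ*GM_L/(100*LBP); trim = net moment / MCT1cm
Step 1 — net trimming moment = 1188 - 1678 = -490 t·m
Step 2 — MCT1cm = 26574 * 121.8 / (100 * 101.9) = 317.6362 t·m/cm
Step 3 — trim = -490 / 317.6362 ≈ -1.5426 cm (5 s.f.)

-1.5426 cm


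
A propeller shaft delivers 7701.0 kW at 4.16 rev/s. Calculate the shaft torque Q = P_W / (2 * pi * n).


Formula: Q = P_W / (2 * pi * n)
Step 1 — P_W = 7701.0 kW * 1000 = 7701000.0 W
Step 2 — 2 * pi * n = 2 * pi * 4.16 = 26.138051
Step 3 — Q = 7701000.0 / 26.138051 ≈ 294630 N·m (5 s.f.)

294630 N·m


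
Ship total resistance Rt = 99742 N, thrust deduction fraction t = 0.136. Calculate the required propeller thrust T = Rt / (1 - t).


Formula: T = Rt / (1 - t)
Step 1 — (1 - t) = 1 - 0.136 = 0.864
Step 2 — T = 99742 / 0.864 ≈ 115440 N (5 s.f.)

115440 N


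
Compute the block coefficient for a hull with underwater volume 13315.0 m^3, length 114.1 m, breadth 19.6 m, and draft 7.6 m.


Formula: Cb = V / (L * B * T)
Step 1 — L * B * T = 114.1 * 19.6 * 7.6 = 16996.336 m^3
Step 2 — Cb = 13315.0 / 16996.336 ≈ 0.78340 (5 s.f.)

0.78340


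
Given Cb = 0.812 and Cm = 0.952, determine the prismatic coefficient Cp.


Formula: Cp = Cb / Cm
Substituting: Cp = 0.812 / 0.952
Result: Cp ≈ 0.85294 (5 s.f.)

0.85294


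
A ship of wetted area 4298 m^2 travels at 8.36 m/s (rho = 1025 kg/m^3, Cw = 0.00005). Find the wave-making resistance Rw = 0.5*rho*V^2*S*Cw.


Formula: Rw = 0.5 * rho * V^2 * S * Cw
Step 1 — V^2 = 8.36^2 = 69.8896
Step 2 — 0.5 * rho * V^2 = 0.5 * 1025 * 69.8896 = 35818.42
Step 3 — Rw = 35818.42 * 4298 * 0.00005 ≈ 7697.4 N (5 s.f.)

7697.4 N


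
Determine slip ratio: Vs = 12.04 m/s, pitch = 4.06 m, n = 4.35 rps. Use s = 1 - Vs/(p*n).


Formula: s = 1 - Vs / (p * n)
Step 1 — p * n = 4.06 * 4.35 = 17.661
Step 2 — Vs / (p*n) = 12.04 / 17.661 = 0.681728 (6 d.p.)
Step 3 — s = 1 - 0.681728 = 0.318272

0.318272


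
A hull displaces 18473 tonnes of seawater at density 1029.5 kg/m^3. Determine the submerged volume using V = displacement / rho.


Formula: V = mass / rho
Step 1 — convert tonnes to kg: 18473 t * 1000 = 18473000 kg
Step 2 — V = 18473000 / 1029.5 ≈ 17944 m^3 (5 s.f.)

17944 m^3


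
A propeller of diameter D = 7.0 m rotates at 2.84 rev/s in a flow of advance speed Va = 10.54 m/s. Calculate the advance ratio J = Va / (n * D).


Formula: J = Va / (n * D)
Step 1 — n * D = 2.84 * 7.0 = 19.88
Step 2 — J = 10.54 / 19.88 ≈ 0.53018 (5 s.f.)

0.53018


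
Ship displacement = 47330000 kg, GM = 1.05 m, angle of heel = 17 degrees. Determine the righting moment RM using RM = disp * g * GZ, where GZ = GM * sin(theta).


Formula: GZ = GM * sin(theta); RM = disp * g * GZ
Step 1 — GZ = 1.05 * sin(17°) = 1.05 * 0.292372 = 0.306991 m
Step 2 — RM = 47330000 * 9.81 * 0.306991 ≈ 142540000 N·m (5 s.f.)

142540000 N·m


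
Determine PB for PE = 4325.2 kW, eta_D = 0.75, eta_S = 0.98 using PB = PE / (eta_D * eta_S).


Formula: PB = PE / (eta_D * eta_S)
Step 1 — combined efficiency = eta_D * eta_S = 0.75 * 0.98 = 0.735
Step 2 — PB = 4325.2 / 0.735 ≈ 5884.6 kW (5 s.f.)

5884.6 kW


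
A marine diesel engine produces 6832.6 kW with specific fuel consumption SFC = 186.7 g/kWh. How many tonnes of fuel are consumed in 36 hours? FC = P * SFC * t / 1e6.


Formula: FC (tonnes) = P * SFC * t / 1,000,000
Step 1 — P * SFC * t = 6832.6 * 186.7 * 36 = 45923271.12 g
Step 2 — FC (tonnes) = 45923271.12 / 1,000,000 ≈ 45.923 tonnes (5 s.f.)

45.923 tonnes


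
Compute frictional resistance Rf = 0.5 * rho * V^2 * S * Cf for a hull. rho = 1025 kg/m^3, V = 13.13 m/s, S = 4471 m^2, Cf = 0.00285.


Formula: Rf = 0.5 * rho * V^2 * S * Cf
Step 1 — V^2 = 13.13^2 = 172.3969
Step 2 — 0.5 * rho * V^2 = 0.5 * 1025 * 172.3969 = 88353.41125
Step 3 — Rf = 88353.41125 * 4471 * 0.00285 ≈ 1125800 N (5 s.f.)

1125800 N


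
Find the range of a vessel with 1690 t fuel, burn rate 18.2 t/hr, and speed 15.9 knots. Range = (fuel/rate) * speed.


Formula: endurance = fuel / rate; range = endurance * speed
Step 1 — endurance = 1690 / 18.2 = 92.8571 hours
Step 2 — range = 92.8571 * 15.9 ≈ 1476.4 nautical miles (5 s.f.)

1476.4 NM


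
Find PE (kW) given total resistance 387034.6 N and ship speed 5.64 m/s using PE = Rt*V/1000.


Formula: PE = Rt * V / 1000 (kW)
Step 1 — PE (W) = 387034.6 * 5.64 = 2182875.144 W
Step 2 — PE (kW) = 2182875.144 / 1000 ≈ 2182.9 kW (5 s.f.)

2182.9 kW


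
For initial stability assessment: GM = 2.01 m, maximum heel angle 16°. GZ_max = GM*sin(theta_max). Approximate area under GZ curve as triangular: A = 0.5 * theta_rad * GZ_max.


Formula: GZ_max = GM * sin(theta); Area = 0.5 * theta_rad * GZ_max
Step 1 — GZ_max = 2.01 * sin(16°) = 2.01 * 0.275637 = 0.55403 m
Step 2 — theta_rad = 16 * pi/180 = 0.279253 rad
Step 3 — Area = 0.5 * 0.279253 * 0.55403 ≈ 0.077357 m·rad (5 s.f.)

0.077357 m·rad


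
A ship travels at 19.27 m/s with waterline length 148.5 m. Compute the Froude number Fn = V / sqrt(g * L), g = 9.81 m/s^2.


Formula: Fn = V / sqrt(g * L)
Step 1 — g * L = 9.81 * 148.5 = 1456.785
Step 2 — sqrt(g * L) = sqrt(1456.785) = 38.167853
Step 3 — Fn = 19.27 / 38.167853 ≈ 0.50488 (5 s.f.)

0.50488


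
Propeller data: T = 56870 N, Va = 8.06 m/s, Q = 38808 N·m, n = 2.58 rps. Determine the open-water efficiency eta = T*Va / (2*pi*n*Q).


Formula: eta = T * Va / (2 * pi * n * Q)
Step 1 — numerator = T * Va = 56870 * 8.06 = 458372.2
Step 2 — 2 * pi * n = 2 * pi * 2.58 = 16.210618
Step 3 — denominator = 16.210618 * 38808 = 629101.66
Step 4 — eta = 458372.2 / 629101.66 ≈ 0.72861 (5 s.f.)

0.72861


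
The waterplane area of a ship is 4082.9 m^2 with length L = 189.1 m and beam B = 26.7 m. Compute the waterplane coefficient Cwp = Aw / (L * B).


Formula: Cwp = Aw / (L * B)
Step 1 — L * B = 189.1 * 26.7 = 5048.97 m^2
Step 2 — Cwp = 4082.9 / 5048.97 ≈ 0.80866 (5 s.f.)

0.80866


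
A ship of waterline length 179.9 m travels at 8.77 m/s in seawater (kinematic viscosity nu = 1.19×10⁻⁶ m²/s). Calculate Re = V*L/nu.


Formula: Re = V * L / nu
Step 1 — V * L = 8.77 * 179.9 = 1577.723 m^2/s
Step 2 — Re = 1577.723 / 1.19e-6 = 1.33e+09

1.33e+09


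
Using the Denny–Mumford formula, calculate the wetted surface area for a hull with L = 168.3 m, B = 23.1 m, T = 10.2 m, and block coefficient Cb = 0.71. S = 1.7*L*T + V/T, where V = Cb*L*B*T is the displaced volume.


Formula: S = 1.7*L*T + V/T with V = Cb*L*B*T, i.e. S = L * (1.7*T + Cb*B)
Step 1 — 1.7*T = 1.7 * 10.2 = 17.34 m
Step 2 — Cb*B = 0.71 * 23.1 = 16.401 m
Step 3 — 1.7*T + Cb*B = 17.34 + 16.401 = 33.741 m
Step 4 — S = 168.3 * 33.741 ≈ 5678.6 m^2 (5 s.f.)

5678.6 m^2


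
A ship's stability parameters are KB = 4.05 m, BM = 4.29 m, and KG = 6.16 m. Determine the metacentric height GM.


Formula: GM = KB + BM - KG
Step 1 — KM = KB + BM = 4.05 + 4.29 = 8.34 m
Step 2 — GM = KM - KG = 8.34 - 6.16 = 2.18 m

2.18 m


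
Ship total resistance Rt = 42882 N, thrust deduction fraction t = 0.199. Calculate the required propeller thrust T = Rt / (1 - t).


Formula: T = Rt / (1 - t)
Step 1 — (1 - t) = 1 - 0.199 = 0.801
Step 2 — T = 42882 / 0.801 ≈ 53536 N (5 s.f.)

53536 N


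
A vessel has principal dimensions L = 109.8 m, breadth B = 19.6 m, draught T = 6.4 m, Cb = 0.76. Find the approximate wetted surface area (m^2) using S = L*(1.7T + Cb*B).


Formula: S = 1.7*L*T + V/T with V = Cb*L*B*T, i.e. S = L * (1.7*T + Cb*B)
Step 1 — 1.7*T = 1.7 * 6.4 = 10.88 m
Step 2 — Cb*B = 0.76 * 19.6 = 14.896 m
Step 3 — 1.7*T + Cb*B = 10.88 + 14.896 = 25.776 m
Step 4 — S = 109.8 * 25.776 ≈ 2830.2 m^2 (5 s.f.)

2830.2 m^2


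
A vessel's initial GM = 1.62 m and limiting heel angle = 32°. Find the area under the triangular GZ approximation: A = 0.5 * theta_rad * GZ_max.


Formula: GZ_max = GM * sin(theta); Area = 0.5 * theta_rad * GZ_max
Step 1 — GZ_max = 1.62 * sin(32°) = 1.62 * 0.529919 = 0.858469 m
Step 2 — theta_rad = 32 * pi/180 = 0.558505 rad
Step 3 — Area = 0.5 * 0.558505 * 0.858469 ≈ 0.23973 m·rad (5 s.f.)

0.23973 m·rad


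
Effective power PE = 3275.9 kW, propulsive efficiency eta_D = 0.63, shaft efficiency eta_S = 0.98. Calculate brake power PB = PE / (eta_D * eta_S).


Formula: PB = PE / (eta_D * eta_S)
Step 1 — combined efficiency = eta_D * eta_S = 0.63 * 0.98 = 0.6174
Step 2 — PB = 3275.9 / 0.6174 ≈ 5306.0 kW (5 s.f.)

5306.0 kW


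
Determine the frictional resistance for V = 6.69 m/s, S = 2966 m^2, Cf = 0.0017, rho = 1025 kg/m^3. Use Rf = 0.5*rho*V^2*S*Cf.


Formula: Rf = 0.5 * rho * V^2 * S * Cf
Step 1 — V^2 = 6.69^2 = 44.7561
Step 2 — 0.5 * rho * V^2 = 0.5 * 1025 * 44.7561 = 22937.50125
Step 3 — Rf = 22937.50125 * 2966 * 0.0017 ≈ 115660 N (5 s.f.)

115660 N


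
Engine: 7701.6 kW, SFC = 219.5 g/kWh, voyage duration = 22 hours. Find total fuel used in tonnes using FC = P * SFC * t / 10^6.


Formula: FC (tonnes) = P * SFC * t / 1,000,000
Step 1 — P * SFC * t = 7701.6 * 219.5 * 22 = 37191026.4 g
Step 2 — FC (tonnes) = 37191026.4 / 1,000,000 ≈ 37.191 tonnes (5 s.f.)

37.191 tonnes


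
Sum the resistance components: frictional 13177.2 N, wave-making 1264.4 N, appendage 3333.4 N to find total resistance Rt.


Formula: Rt = Rf + Rw + Ra
Substituting: Rt = 13177.2 + 1264.4 + 3333.4
Result: Rt = 17775.0 N

17775.0 N


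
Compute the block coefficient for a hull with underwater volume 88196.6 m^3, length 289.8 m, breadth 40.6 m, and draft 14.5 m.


Formula: Cb = V / (L * B * T)
Step 1 — L * B * T = 289.8 * 40.6 * 14.5 = 170605.26 m^3
Step 2 — Cb = 88196.6 / 170605.26 ≈ 0.51696 (5 s.f.)

0.51696


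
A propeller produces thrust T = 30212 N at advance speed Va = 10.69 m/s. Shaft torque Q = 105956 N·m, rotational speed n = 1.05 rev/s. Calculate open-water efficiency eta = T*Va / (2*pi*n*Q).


Formula: eta = T * Va / (2 * pi * n * Q)
Step 1 — numerator = T * Va = 30212 * 10.69 = 322966.28
Step 2 — 2 * pi * n = 2 * pi * 1.05 = 6.597345
Step 3 — denominator = 6.597345 * 105956 = 699028.29
Step 4 — eta = 322966.28 / 699028.29 ≈ 0.46202 (5 s.f.)

0.46202
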